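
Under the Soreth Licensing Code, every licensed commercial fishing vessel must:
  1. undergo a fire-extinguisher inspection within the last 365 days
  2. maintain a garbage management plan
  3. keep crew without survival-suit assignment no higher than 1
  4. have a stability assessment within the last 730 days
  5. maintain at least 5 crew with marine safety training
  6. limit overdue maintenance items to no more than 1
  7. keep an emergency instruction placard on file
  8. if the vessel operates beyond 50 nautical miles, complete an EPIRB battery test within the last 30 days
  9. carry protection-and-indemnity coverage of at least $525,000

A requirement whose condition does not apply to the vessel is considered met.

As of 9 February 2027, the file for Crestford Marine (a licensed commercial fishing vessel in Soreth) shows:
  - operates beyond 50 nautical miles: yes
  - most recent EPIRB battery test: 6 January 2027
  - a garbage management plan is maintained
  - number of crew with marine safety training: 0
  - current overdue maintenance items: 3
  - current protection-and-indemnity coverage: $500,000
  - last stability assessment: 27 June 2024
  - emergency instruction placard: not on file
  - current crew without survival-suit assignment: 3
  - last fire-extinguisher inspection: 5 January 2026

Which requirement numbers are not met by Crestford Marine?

1, 3, 4, 5, 6, 7, 8, 9

1. fire-extinguisher inspection 400 days ago vs limit 365 → not met
2. garbage management plan present → met
3. crew without survival-suit assignment 3 > 1 → not met
4. stability assessment 957 days ago vs limit 730 → not met
5. crew with marine safety training 0 < 5 → not met
6. overdue maintenance items 3 > 1 → not met
7. emergency instruction placard absent → not met
8. condition 'operates beyond 50 nautical miles' holds; EPIRB battery test 34 days ago vs limit 30 → not met
9. protection-and-indemnity coverage $500,000 < $525,000 → not met
Not met: 1, 3, 4, 5, 6, 7, 8, 9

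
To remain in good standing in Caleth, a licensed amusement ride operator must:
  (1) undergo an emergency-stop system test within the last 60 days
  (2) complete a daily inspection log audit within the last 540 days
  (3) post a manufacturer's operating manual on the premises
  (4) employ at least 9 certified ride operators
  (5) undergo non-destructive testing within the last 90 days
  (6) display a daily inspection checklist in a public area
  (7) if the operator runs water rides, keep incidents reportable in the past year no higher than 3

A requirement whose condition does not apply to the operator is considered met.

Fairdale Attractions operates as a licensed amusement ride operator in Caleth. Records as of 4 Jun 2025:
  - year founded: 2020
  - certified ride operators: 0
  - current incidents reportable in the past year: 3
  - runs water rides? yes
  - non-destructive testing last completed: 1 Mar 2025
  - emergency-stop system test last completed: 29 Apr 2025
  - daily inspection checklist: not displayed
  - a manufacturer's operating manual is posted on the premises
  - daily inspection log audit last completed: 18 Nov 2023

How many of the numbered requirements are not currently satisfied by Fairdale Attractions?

1. emergency-stop system test 36 days ago vs limit 60 → met
2. daily inspection log audit 564 days ago vs limit 540 → not met
3. manufacturer's operating manual present → met
4. certified ride operators 0 < 9 → not met
5. non-destructive testing 95 days ago vs limit 90 → not met
6. daily inspection checklist absent → not met
7. condition 'runs water rides' holds; incidents reportable in the past year 3 ≤ 3 → met
Not met: 4 of 7

4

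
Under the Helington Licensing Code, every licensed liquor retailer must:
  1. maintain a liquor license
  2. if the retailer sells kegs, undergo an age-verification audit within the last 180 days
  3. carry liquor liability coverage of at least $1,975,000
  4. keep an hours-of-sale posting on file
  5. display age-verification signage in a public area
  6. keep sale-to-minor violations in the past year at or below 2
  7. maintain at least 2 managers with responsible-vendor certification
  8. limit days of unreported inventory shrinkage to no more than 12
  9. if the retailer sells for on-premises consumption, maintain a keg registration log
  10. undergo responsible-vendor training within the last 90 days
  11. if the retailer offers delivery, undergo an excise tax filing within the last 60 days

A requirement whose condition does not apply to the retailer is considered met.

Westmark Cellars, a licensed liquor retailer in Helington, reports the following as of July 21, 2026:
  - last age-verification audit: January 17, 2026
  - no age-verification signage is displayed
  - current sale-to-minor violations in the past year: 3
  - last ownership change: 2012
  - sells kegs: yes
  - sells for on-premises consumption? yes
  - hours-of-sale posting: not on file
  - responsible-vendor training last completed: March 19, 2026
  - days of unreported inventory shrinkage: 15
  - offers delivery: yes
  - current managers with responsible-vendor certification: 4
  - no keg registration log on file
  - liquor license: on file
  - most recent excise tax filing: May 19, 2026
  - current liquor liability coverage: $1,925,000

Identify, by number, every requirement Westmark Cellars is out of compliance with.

2, 3, 4, 5, 6, 8, 9, 10, 11

1. liquor license present → met
2. condition 'sells kegs' holds; age-verification audit 185 days ago vs limit 180 → not met
3. liquor liability coverage $1,925,000 < $1,975,000 → not met
4. hours-of-sale posting absent → not met
5. age-verification signage absent → not met
6. sale-to-minor violations in the past year 3 > 2 → not met
7. managers with responsible-vendor certification 4 ≥ 2 → met
8. days of unreported inventory shrinkage 15 > 12 → not met
9. condition 'sells for on-premises consumption' holds; keg registration log absent → not met
10. responsible-vendor training 124 days ago vs limit 90 → not met
11. condition 'offers delivery' holds; excise tax filing 63 days ago vs limit 60 → not met
Not met: 2, 3, 4, 5, 6, 8, 9, 10, 11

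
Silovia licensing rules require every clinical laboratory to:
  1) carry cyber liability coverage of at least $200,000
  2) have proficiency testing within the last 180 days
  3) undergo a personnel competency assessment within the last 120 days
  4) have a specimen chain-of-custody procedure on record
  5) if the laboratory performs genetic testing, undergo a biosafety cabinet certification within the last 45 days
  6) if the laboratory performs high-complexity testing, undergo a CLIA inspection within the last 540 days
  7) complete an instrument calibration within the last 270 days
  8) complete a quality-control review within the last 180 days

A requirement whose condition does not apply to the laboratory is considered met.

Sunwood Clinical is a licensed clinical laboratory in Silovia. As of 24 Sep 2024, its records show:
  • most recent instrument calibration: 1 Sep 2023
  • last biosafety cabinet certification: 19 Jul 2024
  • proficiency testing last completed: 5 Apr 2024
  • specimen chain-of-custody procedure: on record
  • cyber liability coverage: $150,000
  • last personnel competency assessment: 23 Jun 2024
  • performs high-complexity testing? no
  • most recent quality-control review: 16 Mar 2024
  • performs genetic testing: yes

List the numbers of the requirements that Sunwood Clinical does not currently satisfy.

1. cyber liability coverage $150,000 < $200,000 → not met
2. proficiency testing 172 days ago vs limit 180 → met
3. personnel competency assessment 93 days ago vs limit 120 → met
4. specimen chain-of-custody procedure present → met
5. condition 'performs genetic testing' holds; biosafety cabinet certification 67 days ago vs limit 45 → not met
6. condition 'performs high-complexity testing' does not hold → requirement n/a → met
7. instrument calibration 389 days ago vs limit 270 → not met
8. quality-control review 192 days ago vs limit 180 → not met
Not met: 1, 5, 7, 8

1, 5, 7, 8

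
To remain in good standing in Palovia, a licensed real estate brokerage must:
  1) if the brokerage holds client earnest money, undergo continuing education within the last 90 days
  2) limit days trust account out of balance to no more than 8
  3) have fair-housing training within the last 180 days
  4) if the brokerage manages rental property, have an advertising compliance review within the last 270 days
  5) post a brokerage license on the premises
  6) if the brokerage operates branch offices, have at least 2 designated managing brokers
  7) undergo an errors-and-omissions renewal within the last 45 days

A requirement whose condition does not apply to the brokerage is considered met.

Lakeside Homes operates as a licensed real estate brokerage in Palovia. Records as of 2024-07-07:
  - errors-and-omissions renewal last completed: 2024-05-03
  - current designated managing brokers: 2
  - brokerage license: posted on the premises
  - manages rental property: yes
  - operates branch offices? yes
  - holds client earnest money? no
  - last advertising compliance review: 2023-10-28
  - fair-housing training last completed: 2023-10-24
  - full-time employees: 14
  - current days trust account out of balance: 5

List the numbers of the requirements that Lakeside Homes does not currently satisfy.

1. condition 'holds client earnest money' does not hold → requirement n/a → met
2. days trust account out of balance 5 ≤ 8 → met
3. fair-housing training 257 days ago vs limit 180 → not met
4. condition 'manages rental property' holds; advertising compliance review 253 days ago vs limit 270 → met
5. brokerage license present → met
6. condition 'operates branch offices' holds; designated managing brokers 2 ≥ 2 → met
7. errors-and-omissions renewal 65 days ago vs limit 45 → not met
Not met: 3, 7

3, 7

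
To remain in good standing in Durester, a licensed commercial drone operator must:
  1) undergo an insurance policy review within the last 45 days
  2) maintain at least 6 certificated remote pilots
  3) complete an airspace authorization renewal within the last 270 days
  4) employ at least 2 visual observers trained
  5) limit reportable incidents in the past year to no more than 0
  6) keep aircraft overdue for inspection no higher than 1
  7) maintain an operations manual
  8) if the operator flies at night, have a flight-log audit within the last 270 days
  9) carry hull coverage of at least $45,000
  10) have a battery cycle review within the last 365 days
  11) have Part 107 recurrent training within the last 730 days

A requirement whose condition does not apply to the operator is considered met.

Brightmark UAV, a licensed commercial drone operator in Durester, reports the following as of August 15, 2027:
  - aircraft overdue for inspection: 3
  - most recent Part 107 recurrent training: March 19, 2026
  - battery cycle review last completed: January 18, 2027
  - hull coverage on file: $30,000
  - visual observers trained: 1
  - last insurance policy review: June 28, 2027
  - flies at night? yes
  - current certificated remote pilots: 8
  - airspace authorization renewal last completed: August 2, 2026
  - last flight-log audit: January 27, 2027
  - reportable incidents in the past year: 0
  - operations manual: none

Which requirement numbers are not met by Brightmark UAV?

1. insurance policy review 48 days ago vs limit 45 → not met
2. certificated remote pilots 8 ≥ 6 → met
3. airspace authorization renewal 378 days ago vs limit 270 → not met
4. visual observers trained 1 < 2 → not met
5. reportable incidents in the past year 0 ≤ 0 → met
6. aircraft overdue for inspection 3 > 1 → not met
7. operations manual absent → not met
8. condition 'flies at night' holds; flight-log audit 200 days ago vs limit 270 → met
9. hull coverage $30,000 < $45,000 → not met
10. battery cycle review 209 days ago vs limit 365 → met
11. Part 107 recurrent training 514 days ago vs limit 730 → met
Not met: 1, 3, 4, 6, 7, 9

1, 3, 4, 6, 7, 9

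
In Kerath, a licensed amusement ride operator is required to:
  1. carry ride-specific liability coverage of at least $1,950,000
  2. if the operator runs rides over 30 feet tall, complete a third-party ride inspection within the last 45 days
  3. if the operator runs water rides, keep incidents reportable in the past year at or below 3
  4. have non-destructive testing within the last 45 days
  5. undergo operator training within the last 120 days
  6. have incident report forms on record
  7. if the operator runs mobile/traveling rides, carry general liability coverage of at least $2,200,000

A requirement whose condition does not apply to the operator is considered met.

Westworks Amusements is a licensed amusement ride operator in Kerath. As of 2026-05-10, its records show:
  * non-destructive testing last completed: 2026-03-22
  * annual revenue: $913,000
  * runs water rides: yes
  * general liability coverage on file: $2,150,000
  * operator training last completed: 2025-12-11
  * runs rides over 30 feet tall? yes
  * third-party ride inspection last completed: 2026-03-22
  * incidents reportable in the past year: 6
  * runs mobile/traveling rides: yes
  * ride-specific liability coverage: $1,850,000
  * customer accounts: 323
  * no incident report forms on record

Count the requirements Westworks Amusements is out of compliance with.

1. ride-specific liability coverage $1,850,000 < $1,950,000 → not met
2. condition 'runs rides over 30 feet tall' holds; third-party ride inspection 49 days ago vs limit 45 → not met
3. condition 'runs water rides' holds; incidents reportable in the past year 6 > 3 → not met
4. non-destructive testing 49 days ago vs limit 45 → not met
5. operator training 150 days ago vs limit 120 → not met
6. incident report forms absent → not met
7. condition 'runs mobile/traveling rides' holds; general liability coverage $2,150,000 < $2,200,000 → not met
Not met: 7 of 7

7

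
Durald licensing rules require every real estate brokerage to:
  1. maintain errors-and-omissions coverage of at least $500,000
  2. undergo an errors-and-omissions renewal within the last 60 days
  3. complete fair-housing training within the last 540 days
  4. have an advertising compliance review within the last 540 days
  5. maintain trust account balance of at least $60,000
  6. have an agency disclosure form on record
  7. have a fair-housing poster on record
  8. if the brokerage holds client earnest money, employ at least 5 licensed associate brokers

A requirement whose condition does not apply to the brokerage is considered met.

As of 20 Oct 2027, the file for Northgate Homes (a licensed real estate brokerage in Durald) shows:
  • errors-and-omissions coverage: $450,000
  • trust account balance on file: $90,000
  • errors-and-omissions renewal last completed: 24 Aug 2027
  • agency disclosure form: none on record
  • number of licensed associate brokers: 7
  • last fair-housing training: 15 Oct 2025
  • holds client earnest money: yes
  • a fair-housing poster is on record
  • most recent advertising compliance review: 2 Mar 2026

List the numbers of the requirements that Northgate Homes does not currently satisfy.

1, 3, 4, 6

1. errors-and-omissions coverage $450,000 < $500,000 → not met
2. errors-and-omissions renewal 57 days ago vs limit 60 → met
3. fair-housing training 735 days ago vs limit 540 → not met
4. advertising compliance review 597 days ago vs limit 540 → not met
5. trust account balance $90,000 ≥ $60,000 → met
6. agency disclosure form absent → not met
7. fair-housing poster present → met
8. condition 'holds client earnest money' holds; licensed associate brokers 7 ≥ 5 → met
Not met: 1, 3, 4, 6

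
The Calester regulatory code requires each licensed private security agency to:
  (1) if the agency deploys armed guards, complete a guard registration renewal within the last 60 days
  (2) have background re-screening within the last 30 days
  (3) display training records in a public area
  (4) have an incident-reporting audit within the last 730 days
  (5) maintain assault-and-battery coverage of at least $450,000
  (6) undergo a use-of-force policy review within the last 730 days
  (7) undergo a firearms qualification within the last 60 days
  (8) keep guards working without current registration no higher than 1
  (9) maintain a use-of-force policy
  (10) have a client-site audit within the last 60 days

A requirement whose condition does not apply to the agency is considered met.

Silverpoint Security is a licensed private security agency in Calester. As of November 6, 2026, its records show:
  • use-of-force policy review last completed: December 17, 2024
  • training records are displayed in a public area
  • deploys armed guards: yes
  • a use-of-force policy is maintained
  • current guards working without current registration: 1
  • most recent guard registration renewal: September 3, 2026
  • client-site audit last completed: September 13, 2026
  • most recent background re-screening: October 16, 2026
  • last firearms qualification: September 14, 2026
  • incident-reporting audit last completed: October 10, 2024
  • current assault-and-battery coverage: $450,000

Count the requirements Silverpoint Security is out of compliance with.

2

1. condition 'deploys armed guards' holds; guard registration renewal 64 days ago vs limit 60 → not met
2. background re-screening 21 days ago vs limit 30 → met
3. training records present → met
4. incident-reporting audit 757 days ago vs limit 730 → not met
5. assault-and-battery coverage $450,000 ≥ $450,000 → met
6. use-of-force policy review 689 days ago vs limit 730 → met
7. firearms qualification 53 days ago vs limit 60 → met
8. guards working without current registration 1 ≤ 1 → met
9. use-of-force policy present → met
10. client-site audit 54 days ago vs limit 60 → met
Not met: 2 of 10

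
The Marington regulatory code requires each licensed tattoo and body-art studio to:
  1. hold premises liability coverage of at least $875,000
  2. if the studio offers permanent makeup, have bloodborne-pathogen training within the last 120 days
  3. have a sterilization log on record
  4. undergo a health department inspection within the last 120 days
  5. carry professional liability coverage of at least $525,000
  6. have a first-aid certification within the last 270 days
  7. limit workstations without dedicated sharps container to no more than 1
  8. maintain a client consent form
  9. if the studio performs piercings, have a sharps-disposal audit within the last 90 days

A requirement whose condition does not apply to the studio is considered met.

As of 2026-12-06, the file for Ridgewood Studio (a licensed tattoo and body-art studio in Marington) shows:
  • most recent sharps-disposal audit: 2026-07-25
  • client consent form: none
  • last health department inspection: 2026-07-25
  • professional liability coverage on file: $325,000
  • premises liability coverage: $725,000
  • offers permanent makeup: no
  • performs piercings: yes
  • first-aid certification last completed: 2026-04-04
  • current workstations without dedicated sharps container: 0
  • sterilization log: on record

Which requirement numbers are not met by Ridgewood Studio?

1. premises liability coverage $725,000 < $875,000 → not met
2. condition 'offers permanent makeup' does not hold → requirement n/a → met
3. sterilization log present → met
4. health department inspection 134 days ago vs limit 120 → not met
5. professional liability coverage $325,000 < $525,000 → not met
6. first-aid certification 246 days ago vs limit 270 → met
7. workstations without dedicated sharps container 0 ≤ 1 → met
8. client consent form absent → not met
9. condition 'performs piercings' holds; sharps-disposal audit 134 days ago vs limit 90 → not met
Not met: 1, 4, 5, 8, 9

1, 4, 5, 8, 9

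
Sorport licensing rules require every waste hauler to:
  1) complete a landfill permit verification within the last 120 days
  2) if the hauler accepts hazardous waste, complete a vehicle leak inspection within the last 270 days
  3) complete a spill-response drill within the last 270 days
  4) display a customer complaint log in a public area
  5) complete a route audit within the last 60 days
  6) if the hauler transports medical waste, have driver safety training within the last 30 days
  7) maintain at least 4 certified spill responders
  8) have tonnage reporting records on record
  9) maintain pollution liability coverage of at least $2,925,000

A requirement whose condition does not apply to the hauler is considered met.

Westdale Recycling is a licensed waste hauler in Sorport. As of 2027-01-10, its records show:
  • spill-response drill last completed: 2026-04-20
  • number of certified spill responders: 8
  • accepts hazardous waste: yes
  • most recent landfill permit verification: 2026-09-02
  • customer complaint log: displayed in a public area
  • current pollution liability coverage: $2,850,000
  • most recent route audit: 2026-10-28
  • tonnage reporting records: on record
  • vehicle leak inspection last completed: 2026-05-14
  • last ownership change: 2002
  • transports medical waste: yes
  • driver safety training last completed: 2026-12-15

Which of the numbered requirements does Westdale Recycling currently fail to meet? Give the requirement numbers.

1. landfill permit verification 130 days ago vs limit 120 → not met
2. condition 'accepts hazardous waste' holds; vehicle leak inspection 241 days ago vs limit 270 → met
3. spill-response drill 265 days ago vs limit 270 → met
4. customer complaint log present → met
5. route audit 74 days ago vs limit 60 → not met
6. condition 'transports medical waste' holds; driver safety training 26 days ago vs limit 30 → met
7. certified spill responders 8 ≥ 4 → met
8. tonnage reporting records present → met
9. pollution liability coverage $2,850,000 < $2,925,000 → not met
Not met: 1, 5, 9

1, 5, 9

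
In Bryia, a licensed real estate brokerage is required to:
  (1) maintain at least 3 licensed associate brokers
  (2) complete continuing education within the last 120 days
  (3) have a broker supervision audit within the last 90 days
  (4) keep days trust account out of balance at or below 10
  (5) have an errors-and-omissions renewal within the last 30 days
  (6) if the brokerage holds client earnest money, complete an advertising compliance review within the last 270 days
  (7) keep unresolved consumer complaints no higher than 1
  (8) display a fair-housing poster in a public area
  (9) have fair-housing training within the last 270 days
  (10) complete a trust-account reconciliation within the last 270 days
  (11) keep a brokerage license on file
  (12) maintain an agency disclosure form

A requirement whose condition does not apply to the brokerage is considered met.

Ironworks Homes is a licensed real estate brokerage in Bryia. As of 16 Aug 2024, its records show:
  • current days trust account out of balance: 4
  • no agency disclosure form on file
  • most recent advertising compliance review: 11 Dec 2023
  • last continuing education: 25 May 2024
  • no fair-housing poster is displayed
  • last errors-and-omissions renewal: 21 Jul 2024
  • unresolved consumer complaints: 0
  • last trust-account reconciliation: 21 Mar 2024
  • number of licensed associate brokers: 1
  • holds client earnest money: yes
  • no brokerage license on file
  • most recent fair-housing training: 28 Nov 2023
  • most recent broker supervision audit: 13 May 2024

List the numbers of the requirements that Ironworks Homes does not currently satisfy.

1. licensed associate brokers 1 < 3 → not met
2. continuing education 83 days ago vs limit 120 → met
3. broker supervision audit 95 days ago vs limit 90 → not met
4. days trust account out of balance 4 ≤ 10 → met
5. errors-and-omissions renewal 26 days ago vs limit 30 → met
6. condition 'holds client earnest money' holds; advertising compliance review 249 days ago vs limit 270 → met
7. unresolved consumer complaints 0 ≤ 1 → met
8. fair-housing poster absent → not met
9. fair-housing training 262 days ago vs limit 270 → met
10. trust-account reconciliation 148 days ago vs limit 270 → met
11. brokerage license absent → not met
12. agency disclosure form absent → not met
Not met: 1, 3, 8, 11, 12

1, 3, 8, 11, 12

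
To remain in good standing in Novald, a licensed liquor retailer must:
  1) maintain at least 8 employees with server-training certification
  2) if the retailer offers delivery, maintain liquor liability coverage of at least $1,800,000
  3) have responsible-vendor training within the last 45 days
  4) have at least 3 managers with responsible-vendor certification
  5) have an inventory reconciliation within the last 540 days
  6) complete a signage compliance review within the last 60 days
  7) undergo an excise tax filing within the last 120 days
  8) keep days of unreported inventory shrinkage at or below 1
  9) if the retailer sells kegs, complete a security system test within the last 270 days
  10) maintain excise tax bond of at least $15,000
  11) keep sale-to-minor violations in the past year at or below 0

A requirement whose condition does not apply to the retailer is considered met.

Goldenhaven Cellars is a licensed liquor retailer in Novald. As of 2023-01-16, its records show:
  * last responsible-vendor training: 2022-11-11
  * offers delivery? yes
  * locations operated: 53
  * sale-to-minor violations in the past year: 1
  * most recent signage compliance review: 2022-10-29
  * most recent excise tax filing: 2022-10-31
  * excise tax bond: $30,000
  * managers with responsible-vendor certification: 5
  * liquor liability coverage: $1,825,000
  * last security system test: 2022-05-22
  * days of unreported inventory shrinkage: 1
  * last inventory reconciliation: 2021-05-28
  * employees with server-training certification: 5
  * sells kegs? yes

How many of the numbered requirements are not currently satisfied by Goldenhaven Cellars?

5

1. employees with server-training certification 5 < 8 → not met
2. condition 'offers delivery' holds; liquor liability coverage $1,825,000 ≥ $1,800,000 → met
3. responsible-vendor training 66 days ago vs limit 45 → not met
4. managers with responsible-vendor certification 5 ≥ 3 → met
5. inventory reconciliation 598 days ago vs limit 540 → not met
6. signage compliance review 79 days ago vs limit 60 → not met
7. excise tax filing 77 days ago vs limit 120 → met
8. days of unreported inventory shrinkage 1 ≤ 1 → met
9. condition 'sells kegs' holds; security system test 239 days ago vs limit 270 → met
10. excise tax bond $30,000 ≥ $15,000 → met
11. sale-to-minor violations in the past year 1 > 0 → not met
Not met: 5 of 11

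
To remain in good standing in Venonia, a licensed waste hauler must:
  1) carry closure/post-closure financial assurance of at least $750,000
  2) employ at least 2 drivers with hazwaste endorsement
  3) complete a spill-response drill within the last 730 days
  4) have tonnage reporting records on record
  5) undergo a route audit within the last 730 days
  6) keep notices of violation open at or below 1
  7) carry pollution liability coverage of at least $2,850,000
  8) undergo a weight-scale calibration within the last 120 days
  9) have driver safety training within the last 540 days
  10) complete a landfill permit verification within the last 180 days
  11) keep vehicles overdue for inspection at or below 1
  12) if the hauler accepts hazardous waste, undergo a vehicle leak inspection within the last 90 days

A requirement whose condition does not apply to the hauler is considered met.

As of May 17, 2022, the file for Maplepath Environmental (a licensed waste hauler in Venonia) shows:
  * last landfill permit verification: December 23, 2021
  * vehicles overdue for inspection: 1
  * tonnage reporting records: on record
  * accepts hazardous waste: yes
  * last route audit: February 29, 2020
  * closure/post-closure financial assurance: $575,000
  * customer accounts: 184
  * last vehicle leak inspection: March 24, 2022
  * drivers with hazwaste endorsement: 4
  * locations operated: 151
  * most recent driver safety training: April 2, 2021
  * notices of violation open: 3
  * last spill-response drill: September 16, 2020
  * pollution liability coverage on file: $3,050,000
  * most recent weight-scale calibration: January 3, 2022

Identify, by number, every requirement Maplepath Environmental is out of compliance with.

1, 5, 6, 8

1. closure/post-closure financial assurance $575,000 < $750,000 → not met
2. drivers with hazwaste endorsement 4 ≥ 2 → met
3. spill-response drill 608 days ago vs limit 730 → met
4. tonnage reporting records present → met
5. route audit 808 days ago vs limit 730 → not met
6. notices of violation open 3 > 1 → not met
7. pollution liability coverage $3,050,000 ≥ $2,850,000 → met
8. weight-scale calibration 134 days ago vs limit 120 → not met
9. driver safety training 410 days ago vs limit 540 → met
10. landfill permit verification 145 days ago vs limit 180 → met
11. vehicles overdue for inspection 1 ≤ 1 → met
12. condition 'accepts hazardous waste' holds; vehicle leak inspection 54 days ago vs limit 90 → met
Not met: 1, 5, 6, 8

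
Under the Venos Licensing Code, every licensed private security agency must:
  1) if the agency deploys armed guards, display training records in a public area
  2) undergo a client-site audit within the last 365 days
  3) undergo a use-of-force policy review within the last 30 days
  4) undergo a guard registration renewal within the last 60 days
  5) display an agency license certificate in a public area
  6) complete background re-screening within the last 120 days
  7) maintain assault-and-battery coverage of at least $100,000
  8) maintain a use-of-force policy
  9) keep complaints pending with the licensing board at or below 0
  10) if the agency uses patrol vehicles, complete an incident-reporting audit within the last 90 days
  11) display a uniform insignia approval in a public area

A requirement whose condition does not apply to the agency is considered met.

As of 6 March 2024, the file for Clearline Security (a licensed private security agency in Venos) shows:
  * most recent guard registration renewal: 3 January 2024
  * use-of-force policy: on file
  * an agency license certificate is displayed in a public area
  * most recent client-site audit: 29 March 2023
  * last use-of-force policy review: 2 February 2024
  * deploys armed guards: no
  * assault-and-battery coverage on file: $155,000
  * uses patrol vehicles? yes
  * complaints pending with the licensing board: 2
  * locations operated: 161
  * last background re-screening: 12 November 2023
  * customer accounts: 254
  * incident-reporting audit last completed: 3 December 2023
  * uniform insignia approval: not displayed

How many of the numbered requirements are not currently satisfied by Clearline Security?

1. condition 'deploys armed guards' does not hold → requirement n/a → met
2. client-site audit 343 days ago vs limit 365 → met
3. use-of-force policy review 33 days ago vs limit 30 → not met
4. guard registration renewal 63 days ago vs limit 60 → not met
5. agency license certificate present → met
6. background re-screening 115 days ago vs limit 120 → met
7. assault-and-battery coverage $155,000 ≥ $100,000 → met
8. use-of-force policy present → met
9. complaints pending with the licensing board 2 > 0 → not met
10. condition 'uses patrol vehicles' holds; incident-reporting audit 94 days ago vs limit 90 → not met
11. uniform insignia approval absent → not met
Not met: 5 of 11

5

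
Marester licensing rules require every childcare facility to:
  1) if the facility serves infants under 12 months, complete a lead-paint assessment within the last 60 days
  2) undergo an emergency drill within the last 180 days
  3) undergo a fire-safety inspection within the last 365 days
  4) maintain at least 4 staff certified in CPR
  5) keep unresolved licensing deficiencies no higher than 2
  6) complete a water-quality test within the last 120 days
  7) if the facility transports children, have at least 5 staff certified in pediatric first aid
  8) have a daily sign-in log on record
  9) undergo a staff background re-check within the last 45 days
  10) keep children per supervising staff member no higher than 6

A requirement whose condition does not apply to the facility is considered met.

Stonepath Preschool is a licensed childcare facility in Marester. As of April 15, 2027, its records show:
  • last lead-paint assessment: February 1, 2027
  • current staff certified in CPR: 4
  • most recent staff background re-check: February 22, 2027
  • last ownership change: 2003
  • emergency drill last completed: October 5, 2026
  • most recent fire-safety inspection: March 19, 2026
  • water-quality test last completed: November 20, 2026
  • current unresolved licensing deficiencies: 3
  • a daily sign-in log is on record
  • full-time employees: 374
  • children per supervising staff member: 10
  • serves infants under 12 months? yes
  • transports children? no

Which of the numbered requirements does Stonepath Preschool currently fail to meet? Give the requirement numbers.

1. condition 'serves infants under 12 months' holds; lead-paint assessment 73 days ago vs limit 60 → not met
2. emergency drill 192 days ago vs limit 180 → not met
3. fire-safety inspection 392 days ago vs limit 365 → not met
4. staff certified in CPR 4 ≥ 4 → met
5. unresolved licensing deficiencies 3 > 2 → not met
6. water-quality test 146 days ago vs limit 120 → not met
7. condition 'transports children' does not hold → requirement n/a → met
8. daily sign-in log present → met
9. staff background re-check 52 days ago vs limit 45 → not met
10. children per supervising staff member 10 > 6 → not met
Not met: 1, 2, 3, 5, 6, 9, 10

1, 2, 3, 5, 6, 9, 10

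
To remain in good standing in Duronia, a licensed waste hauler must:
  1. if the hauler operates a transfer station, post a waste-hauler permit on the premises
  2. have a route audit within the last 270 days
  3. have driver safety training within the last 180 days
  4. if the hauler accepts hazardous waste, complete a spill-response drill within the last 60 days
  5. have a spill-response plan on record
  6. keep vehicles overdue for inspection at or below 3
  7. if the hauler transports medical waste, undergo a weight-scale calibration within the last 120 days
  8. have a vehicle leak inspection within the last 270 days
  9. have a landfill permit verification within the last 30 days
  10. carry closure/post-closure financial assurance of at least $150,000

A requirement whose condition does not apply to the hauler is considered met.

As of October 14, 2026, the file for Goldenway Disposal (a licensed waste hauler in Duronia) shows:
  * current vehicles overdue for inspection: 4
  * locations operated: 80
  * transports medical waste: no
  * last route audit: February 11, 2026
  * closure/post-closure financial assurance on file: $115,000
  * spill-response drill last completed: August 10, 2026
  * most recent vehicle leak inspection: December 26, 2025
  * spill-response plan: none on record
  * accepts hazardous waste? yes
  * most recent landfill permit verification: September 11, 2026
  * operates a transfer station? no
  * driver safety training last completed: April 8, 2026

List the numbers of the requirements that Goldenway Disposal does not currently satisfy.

1. condition 'operates a transfer station' does not hold → requirement n/a → met
2. route audit 245 days ago vs limit 270 → met
3. driver safety training 189 days ago vs limit 180 → not met
4. condition 'accepts hazardous waste' holds; spill-response drill 65 days ago vs limit 60 → not met
5. spill-response plan absent → not met
6. vehicles overdue for inspection 4 > 3 → not met
7. condition 'transports medical waste' does not hold → requirement n/a → met
8. vehicle leak inspection 292 days ago vs limit 270 → not met
9. landfill permit verification 33 days ago vs limit 30 → not met
10. closure/post-closure financial assurance $115,000 < $150,000 → not met
Not met: 3, 4, 5, 6, 8, 9, 10

3, 4, 5, 6, 8, 9, 10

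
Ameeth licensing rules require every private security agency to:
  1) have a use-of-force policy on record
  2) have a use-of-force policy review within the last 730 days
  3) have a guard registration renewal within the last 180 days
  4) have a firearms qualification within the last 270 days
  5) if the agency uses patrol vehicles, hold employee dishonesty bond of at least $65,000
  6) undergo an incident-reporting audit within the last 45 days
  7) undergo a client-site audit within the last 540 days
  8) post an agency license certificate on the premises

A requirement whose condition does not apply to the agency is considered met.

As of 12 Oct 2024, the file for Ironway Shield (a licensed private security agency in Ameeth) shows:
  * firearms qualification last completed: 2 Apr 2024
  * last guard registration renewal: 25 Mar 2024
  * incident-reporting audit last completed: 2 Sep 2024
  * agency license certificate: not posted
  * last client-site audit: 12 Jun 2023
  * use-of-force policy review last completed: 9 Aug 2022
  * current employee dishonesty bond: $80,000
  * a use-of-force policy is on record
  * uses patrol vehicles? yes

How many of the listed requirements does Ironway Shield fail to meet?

3

1. use-of-force policy present → met
2. use-of-force policy review 795 days ago vs limit 730 → not met
3. guard registration renewal 201 days ago vs limit 180 → not met
4. firearms qualification 193 days ago vs limit 270 → met
5. condition 'uses patrol vehicles' holds; employee dishonesty bond $80,000 ≥ $65,000 → met
6. incident-reporting audit 40 days ago vs limit 45 → met
7. client-site audit 488 days ago vs limit 540 → met
8. agency license certificate absent → not met
Not met: 3 of 8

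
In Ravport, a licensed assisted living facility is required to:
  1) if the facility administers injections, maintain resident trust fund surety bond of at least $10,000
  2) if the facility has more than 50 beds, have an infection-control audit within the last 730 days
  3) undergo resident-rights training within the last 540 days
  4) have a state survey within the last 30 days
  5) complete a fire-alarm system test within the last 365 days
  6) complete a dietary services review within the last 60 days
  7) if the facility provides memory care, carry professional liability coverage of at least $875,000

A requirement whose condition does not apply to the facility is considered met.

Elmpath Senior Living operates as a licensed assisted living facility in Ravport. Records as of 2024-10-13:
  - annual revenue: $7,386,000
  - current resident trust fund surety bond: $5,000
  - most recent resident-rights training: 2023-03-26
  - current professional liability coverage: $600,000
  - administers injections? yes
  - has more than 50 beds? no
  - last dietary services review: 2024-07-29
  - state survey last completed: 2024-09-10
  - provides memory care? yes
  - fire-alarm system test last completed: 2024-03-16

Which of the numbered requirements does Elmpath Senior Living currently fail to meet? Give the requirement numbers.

1. condition 'administers injections' holds; resident trust fund surety bond $5,000 < $10,000 → not met
2. condition 'has more than 50 beds' does not hold → requirement n/a → met
3. resident-rights training 567 days ago vs limit 540 → not met
4. state survey 33 days ago vs limit 30 → not met
5. fire-alarm system test 211 days ago vs limit 365 → met
6. dietary services review 76 days ago vs limit 60 → not met
7. condition 'provides memory care' holds; professional liability coverage $600,000 < $875,000 → not met
Not met: 1, 3, 4, 6, 7

1, 3, 4, 6, 7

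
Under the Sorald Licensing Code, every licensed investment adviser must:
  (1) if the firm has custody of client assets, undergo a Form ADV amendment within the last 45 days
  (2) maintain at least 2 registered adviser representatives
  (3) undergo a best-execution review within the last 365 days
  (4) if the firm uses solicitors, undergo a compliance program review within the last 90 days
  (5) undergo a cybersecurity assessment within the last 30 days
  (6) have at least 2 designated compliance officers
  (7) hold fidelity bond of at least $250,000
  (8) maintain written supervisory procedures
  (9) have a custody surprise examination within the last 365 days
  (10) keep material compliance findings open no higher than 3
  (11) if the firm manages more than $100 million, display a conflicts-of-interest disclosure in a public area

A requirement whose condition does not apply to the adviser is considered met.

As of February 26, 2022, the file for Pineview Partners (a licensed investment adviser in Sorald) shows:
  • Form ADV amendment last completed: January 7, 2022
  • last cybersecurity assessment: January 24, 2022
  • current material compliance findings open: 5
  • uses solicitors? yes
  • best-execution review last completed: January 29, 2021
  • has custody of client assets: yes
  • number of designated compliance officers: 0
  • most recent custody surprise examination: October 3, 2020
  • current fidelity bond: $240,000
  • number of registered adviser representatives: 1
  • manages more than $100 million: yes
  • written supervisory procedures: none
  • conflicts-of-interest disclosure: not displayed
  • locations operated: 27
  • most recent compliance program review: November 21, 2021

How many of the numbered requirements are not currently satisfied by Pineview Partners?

1. condition 'has custody of client assets' holds; Form ADV amendment 50 days ago vs limit 45 → not met
2. registered adviser representatives 1 < 2 → not met
3. best-execution review 393 days ago vs limit 365 → not met
4. condition 'uses solicitors' holds; compliance program review 97 days ago vs limit 90 → not met
5. cybersecurity assessment 33 days ago vs limit 30 → not met
6. designated compliance officers 0 < 2 → not met
7. fidelity bond $240,000 < $250,000 → not met
8. written supervisory procedures absent → not met
9. custody surprise examination 511 days ago vs limit 365 → not met
10. material compliance findings open 5 > 3 → not met
11. condition 'manages more than $100 million' holds; conflicts-of-interest disclosure absent → not met
Not met: 11 of 11

11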